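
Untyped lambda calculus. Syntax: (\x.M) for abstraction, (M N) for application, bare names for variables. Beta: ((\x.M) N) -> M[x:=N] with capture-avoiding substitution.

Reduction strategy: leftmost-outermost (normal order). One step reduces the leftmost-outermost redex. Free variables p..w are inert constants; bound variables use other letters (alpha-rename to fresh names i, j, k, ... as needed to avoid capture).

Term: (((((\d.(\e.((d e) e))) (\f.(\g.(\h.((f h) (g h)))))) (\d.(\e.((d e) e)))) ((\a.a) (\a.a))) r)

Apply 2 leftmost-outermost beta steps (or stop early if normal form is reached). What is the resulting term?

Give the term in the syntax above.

Step 0: (((((\d.(\e.((d e) e))) (\f.(\g.(\h.((f h) (g h)))))) (\d.(\e.((d e) e)))) ((\a.a) (\a.a))) r)
Step 1: ((((\e.(((\f.(\g.(\h.((f h) (g h))))) e) e)) (\d.(\e.((d e) e)))) ((\a.a) (\a.a))) r)
Step 2: (((((\f.(\g.(\h.((f h) (g h))))) (\d.(\e.((d e) e)))) (\d.(\e.((d e) e)))) ((\a.a) (\a.a))) r)

Answer: (((((\f.(\g.(\h.((f h) (g h))))) (\d.(\e.((d e) e)))) (\d.(\e.((d e) e)))) ((\a.a) (\a.a))) r)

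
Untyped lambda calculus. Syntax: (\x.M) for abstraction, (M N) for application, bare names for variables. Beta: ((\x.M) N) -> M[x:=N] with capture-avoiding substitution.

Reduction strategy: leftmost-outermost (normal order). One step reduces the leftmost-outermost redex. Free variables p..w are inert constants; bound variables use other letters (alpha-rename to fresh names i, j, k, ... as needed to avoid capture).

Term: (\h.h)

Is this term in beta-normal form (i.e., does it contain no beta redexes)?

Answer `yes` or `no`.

Term: (\h.h)
No beta redexes found.

Answer: yes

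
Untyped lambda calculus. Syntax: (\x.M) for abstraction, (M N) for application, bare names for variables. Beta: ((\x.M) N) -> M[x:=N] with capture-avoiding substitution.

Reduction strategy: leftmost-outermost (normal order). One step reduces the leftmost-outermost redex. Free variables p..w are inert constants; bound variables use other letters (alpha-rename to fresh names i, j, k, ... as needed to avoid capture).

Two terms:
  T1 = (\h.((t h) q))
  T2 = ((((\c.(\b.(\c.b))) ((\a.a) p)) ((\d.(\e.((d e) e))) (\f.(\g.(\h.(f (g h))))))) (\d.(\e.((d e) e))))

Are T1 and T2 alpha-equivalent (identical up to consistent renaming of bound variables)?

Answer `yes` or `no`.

Term 1: (\h.((t h) q))
Term 2: ((((\c.(\b.(\c.b))) ((\a.a) p)) ((\d.(\e.((d e) e))) (\f.(\g.(\h.(f (g h))))))) (\d.(\e.((d e) e))))
Alpha-equivalence: compare structure up to binder renaming.
Result: False

Answer: no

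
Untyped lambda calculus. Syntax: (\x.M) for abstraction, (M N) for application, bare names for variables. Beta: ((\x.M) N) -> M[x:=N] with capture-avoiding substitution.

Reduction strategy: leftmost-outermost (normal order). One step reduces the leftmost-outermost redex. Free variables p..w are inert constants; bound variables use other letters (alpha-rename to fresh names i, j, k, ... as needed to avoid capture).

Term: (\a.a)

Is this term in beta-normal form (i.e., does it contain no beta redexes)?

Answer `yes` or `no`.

Answer: yes

Derivation:
Term: (\a.a)
No beta redexes found.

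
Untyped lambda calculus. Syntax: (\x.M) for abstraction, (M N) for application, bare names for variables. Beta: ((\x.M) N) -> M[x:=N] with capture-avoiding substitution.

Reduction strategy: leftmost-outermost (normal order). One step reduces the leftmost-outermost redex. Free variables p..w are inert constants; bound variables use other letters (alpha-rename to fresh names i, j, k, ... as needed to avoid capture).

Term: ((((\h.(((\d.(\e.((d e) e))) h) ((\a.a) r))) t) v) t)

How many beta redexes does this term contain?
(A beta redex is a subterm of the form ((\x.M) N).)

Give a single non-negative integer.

Answer: 3

Derivation:
Term: ((((\h.(((\d.(\e.((d e) e))) h) ((\a.a) r))) t) v) t)
  Redex: ((\h.(((\d.(\e.((d e) e))) h) ((\a.a) r))) t)
  Redex: ((\d.(\e.((d e) e))) h)
  Redex: ((\a.a) r)
Total redexes: 3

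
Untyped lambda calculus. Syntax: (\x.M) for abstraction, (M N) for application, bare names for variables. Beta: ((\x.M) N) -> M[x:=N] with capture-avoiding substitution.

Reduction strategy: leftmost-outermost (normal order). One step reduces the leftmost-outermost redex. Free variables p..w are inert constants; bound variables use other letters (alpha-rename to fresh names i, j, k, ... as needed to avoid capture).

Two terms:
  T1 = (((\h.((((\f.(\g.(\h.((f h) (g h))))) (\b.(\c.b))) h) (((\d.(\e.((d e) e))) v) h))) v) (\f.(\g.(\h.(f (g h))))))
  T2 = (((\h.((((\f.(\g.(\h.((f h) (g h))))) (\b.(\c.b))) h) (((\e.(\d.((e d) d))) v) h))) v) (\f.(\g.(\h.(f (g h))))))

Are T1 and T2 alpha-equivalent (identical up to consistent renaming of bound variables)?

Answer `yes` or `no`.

Term 1: (((\h.((((\f.(\g.(\h.((f h) (g h))))) (\b.(\c.b))) h) (((\d.(\e.((d e) e))) v) h))) v) (\f.(\g.(\h.(f (g h))))))
Term 2: (((\h.((((\f.(\g.(\h.((f h) (g h))))) (\b.(\c.b))) h) (((\e.(\d.((e d) d))) v) h))) v) (\f.(\g.(\h.(f (g h))))))
Alpha-equivalence: compare structure up to binder renaming.
Result: True

Answer: yes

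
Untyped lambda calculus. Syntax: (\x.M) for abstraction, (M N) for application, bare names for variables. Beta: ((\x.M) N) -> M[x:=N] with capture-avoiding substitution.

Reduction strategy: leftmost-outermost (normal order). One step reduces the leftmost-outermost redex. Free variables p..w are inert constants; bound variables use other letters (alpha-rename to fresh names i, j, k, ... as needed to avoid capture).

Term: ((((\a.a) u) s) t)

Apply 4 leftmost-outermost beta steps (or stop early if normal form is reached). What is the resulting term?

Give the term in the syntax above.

Step 0: ((((\a.a) u) s) t)
Step 1: ((u s) t)
Step 2: (normal form reached)

Answer: ((u s) t)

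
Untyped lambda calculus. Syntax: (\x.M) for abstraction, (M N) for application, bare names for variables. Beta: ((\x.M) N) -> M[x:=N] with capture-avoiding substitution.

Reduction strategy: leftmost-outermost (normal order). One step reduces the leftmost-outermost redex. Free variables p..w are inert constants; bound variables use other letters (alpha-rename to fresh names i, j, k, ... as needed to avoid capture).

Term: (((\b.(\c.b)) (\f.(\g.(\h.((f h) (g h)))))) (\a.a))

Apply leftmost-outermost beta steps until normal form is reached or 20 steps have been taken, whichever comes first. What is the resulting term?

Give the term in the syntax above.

Step 0: (((\b.(\c.b)) (\f.(\g.(\h.((f h) (g h)))))) (\a.a))
Step 1: ((\c.(\f.(\g.(\h.((f h) (g h)))))) (\a.a))
Step 2: (\f.(\g.(\h.((f h) (g h)))))

Answer: (\f.(\g.(\h.((f h) (g h)))))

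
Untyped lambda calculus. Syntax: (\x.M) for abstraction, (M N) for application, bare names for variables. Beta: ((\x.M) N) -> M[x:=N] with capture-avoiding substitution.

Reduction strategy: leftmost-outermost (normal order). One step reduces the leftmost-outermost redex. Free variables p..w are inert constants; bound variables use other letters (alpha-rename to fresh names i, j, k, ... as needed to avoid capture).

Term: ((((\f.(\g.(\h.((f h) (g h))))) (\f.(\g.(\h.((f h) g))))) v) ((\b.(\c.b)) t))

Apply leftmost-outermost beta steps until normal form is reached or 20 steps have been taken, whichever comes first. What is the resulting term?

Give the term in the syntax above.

Step 0: ((((\f.(\g.(\h.((f h) (g h))))) (\f.(\g.(\h.((f h) g))))) v) ((\b.(\c.b)) t))
Step 1: (((\g.(\h.(((\f.(\g.(\h.((f h) g)))) h) (g h)))) v) ((\b.(\c.b)) t))
Step 2: ((\h.(((\f.(\g.(\h.((f h) g)))) h) (v h))) ((\b.(\c.b)) t))
Step 3: (((\f.(\g.(\h.((f h) g)))) ((\b.(\c.b)) t)) (v ((\b.(\c.b)) t)))
Step 4: ((\g.(\h.((((\b.(\c.b)) t) h) g))) (v ((\b.(\c.b)) t)))
Step 5: (\h.((((\b.(\c.b)) t) h) (v ((\b.(\c.b)) t))))
Step 6: (\h.(((\c.t) h) (v ((\b.(\c.b)) t))))
Step 7: (\h.(t (v ((\b.(\c.b)) t))))
Step 8: (\h.(t (v (\c.t))))

Answer: (\h.(t (v (\c.t))))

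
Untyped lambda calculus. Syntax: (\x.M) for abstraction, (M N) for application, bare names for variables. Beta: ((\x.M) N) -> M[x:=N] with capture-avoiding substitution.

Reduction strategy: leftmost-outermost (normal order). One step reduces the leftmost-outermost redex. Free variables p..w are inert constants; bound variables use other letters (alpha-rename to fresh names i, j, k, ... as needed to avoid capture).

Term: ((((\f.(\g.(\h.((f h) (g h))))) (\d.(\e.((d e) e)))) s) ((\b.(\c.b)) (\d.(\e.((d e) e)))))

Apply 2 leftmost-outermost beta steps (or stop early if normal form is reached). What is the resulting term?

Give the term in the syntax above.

Step 0: ((((\f.(\g.(\h.((f h) (g h))))) (\d.(\e.((d e) e)))) s) ((\b.(\c.b)) (\d.(\e.((d e) e)))))
Step 1: (((\g.(\h.(((\d.(\e.((d e) e))) h) (g h)))) s) ((\b.(\c.b)) (\d.(\e.((d e) e)))))
Step 2: ((\h.(((\d.(\e.((d e) e))) h) (s h))) ((\b.(\c.b)) (\d.(\e.((d e) e)))))

Answer: ((\h.(((\d.(\e.((d e) e))) h) (s h))) ((\b.(\c.b)) (\d.(\e.((d e) e)))))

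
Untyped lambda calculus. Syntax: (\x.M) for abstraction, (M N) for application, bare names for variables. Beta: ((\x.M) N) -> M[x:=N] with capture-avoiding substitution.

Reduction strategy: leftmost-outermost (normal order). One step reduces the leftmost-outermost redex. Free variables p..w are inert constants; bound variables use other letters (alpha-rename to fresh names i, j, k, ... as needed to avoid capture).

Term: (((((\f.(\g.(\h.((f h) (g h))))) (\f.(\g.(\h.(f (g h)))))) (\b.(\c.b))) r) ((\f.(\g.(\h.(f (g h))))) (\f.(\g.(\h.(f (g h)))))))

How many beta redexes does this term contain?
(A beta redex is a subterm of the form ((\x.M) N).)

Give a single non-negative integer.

Term: (((((\f.(\g.(\h.((f h) (g h))))) (\f.(\g.(\h.(f (g h)))))) (\b.(\c.b))) r) ((\f.(\g.(\h.(f (g h))))) (\f.(\g.(\h.(f (g h)))))))
  Redex: ((\f.(\g.(\h.((f h) (g h))))) (\f.(\g.(\h.(f (g h))))))
  Redex: ((\f.(\g.(\h.(f (g h))))) (\f.(\g.(\h.(f (g h))))))
Total redexes: 2

Answer: 2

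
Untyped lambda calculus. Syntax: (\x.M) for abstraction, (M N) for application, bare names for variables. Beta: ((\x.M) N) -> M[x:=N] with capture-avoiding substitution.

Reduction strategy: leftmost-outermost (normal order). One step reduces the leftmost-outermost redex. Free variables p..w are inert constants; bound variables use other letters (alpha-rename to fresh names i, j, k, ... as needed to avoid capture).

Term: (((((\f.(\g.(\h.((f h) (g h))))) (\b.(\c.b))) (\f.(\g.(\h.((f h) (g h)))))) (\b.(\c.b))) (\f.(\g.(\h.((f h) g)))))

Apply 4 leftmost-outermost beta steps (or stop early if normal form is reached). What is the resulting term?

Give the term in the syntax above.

Answer: (((\c.(\b.(\c.b))) ((\f.(\g.(\h.((f h) (g h))))) (\b.(\c.b)))) (\f.(\g.(\h.((f h) g)))))

Derivation:
Step 0: (((((\f.(\g.(\h.((f h) (g h))))) (\b.(\c.b))) (\f.(\g.(\h.((f h) (g h)))))) (\b.(\c.b))) (\f.(\g.(\h.((f h) g)))))
Step 1: ((((\g.(\h.(((\b.(\c.b)) h) (g h)))) (\f.(\g.(\h.((f h) (g h)))))) (\b.(\c.b))) (\f.(\g.(\h.((f h) g)))))
Step 2: (((\h.(((\b.(\c.b)) h) ((\f.(\g.(\h.((f h) (g h))))) h))) (\b.(\c.b))) (\f.(\g.(\h.((f h) g)))))
Step 3: ((((\b.(\c.b)) (\b.(\c.b))) ((\f.(\g.(\h.((f h) (g h))))) (\b.(\c.b)))) (\f.(\g.(\h.((f h) g)))))
Step 4: (((\c.(\b.(\c.b))) ((\f.(\g.(\h.((f h) (g h))))) (\b.(\c.b)))) (\f.(\g.(\h.((f h) g)))))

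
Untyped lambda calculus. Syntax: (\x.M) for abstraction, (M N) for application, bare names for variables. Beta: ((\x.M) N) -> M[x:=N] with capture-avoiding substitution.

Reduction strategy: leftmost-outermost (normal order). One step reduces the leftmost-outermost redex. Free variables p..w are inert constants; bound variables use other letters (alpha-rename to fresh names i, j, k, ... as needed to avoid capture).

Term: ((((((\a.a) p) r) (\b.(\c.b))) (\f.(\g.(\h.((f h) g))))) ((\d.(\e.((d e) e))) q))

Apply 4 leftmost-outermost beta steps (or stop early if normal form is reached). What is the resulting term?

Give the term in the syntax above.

Answer: ((((p r) (\b.(\c.b))) (\f.(\g.(\h.((f h) g))))) (\e.((q e) e)))

Derivation:
Step 0: ((((((\a.a) p) r) (\b.(\c.b))) (\f.(\g.(\h.((f h) g))))) ((\d.(\e.((d e) e))) q))
Step 1: ((((p r) (\b.(\c.b))) (\f.(\g.(\h.((f h) g))))) ((\d.(\e.((d e) e))) q))
Step 2: ((((p r) (\b.(\c.b))) (\f.(\g.(\h.((f h) g))))) (\e.((q e) e)))
Step 3: (normal form reached)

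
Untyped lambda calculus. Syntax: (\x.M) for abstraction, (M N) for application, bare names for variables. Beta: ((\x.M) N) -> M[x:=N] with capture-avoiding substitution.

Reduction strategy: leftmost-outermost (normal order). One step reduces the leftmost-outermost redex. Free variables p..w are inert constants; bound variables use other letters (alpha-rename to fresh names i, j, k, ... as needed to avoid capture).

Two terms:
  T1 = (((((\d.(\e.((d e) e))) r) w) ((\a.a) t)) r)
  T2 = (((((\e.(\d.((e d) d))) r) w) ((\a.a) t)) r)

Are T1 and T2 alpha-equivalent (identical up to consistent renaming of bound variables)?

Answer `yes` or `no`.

Term 1: (((((\d.(\e.((d e) e))) r) w) ((\a.a) t)) r)
Term 2: (((((\e.(\d.((e d) d))) r) w) ((\a.a) t)) r)
Alpha-equivalence: compare structure up to binder renaming.
Result: True

Answer: yes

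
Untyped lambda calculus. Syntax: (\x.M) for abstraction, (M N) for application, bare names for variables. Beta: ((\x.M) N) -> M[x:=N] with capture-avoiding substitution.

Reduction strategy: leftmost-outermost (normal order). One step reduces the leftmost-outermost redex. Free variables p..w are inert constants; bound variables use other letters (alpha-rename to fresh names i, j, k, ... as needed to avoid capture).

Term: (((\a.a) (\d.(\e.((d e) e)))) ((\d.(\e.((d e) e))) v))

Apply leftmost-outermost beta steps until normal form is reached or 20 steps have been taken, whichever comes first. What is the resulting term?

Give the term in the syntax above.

Answer: (\e.(((v e) e) e))

Derivation:
Step 0: (((\a.a) (\d.(\e.((d e) e)))) ((\d.(\e.((d e) e))) v))
Step 1: ((\d.(\e.((d e) e))) ((\d.(\e.((d e) e))) v))
Step 2: (\e.((((\d.(\e.((d e) e))) v) e) e))
Step 3: (\e.(((\e.((v e) e)) e) e))
Step 4: (\e.(((v e) e) e))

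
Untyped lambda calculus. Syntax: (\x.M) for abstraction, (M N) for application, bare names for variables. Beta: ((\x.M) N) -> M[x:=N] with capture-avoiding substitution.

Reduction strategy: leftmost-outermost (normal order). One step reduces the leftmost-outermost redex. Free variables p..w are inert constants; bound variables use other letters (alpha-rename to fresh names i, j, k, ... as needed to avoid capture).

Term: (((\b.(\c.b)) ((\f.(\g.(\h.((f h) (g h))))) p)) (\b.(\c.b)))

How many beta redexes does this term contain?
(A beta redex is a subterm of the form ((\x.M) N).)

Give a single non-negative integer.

Answer: 2

Derivation:
Term: (((\b.(\c.b)) ((\f.(\g.(\h.((f h) (g h))))) p)) (\b.(\c.b)))
  Redex: ((\b.(\c.b)) ((\f.(\g.(\h.((f h) (g h))))) p))
  Redex: ((\f.(\g.(\h.((f h) (g h))))) p)
Total redexes: 2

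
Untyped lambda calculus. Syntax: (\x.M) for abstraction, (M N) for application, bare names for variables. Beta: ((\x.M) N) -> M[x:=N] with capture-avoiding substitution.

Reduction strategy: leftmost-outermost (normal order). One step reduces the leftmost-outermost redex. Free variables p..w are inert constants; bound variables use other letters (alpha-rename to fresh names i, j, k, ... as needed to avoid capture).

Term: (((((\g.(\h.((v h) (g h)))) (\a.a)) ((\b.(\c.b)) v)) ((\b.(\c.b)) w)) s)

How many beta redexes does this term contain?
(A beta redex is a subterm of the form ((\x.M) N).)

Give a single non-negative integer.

Term: (((((\g.(\h.((v h) (g h)))) (\a.a)) ((\b.(\c.b)) v)) ((\b.(\c.b)) w)) s)
  Redex: ((\g.(\h.((v h) (g h)))) (\a.a))
  Redex: ((\b.(\c.b)) v)
  Redex: ((\b.(\c.b)) w)
Total redexes: 3

Answer: 3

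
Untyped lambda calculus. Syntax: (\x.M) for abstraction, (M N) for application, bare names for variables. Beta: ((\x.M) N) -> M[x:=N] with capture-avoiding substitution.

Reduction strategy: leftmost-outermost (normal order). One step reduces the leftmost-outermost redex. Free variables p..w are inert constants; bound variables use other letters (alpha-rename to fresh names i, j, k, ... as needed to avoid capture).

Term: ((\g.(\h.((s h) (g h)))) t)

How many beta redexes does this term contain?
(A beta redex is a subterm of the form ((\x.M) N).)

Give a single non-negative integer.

Term: ((\g.(\h.((s h) (g h)))) t)
  Redex: ((\g.(\h.((s h) (g h)))) t)
Total redexes: 1

Answer: 1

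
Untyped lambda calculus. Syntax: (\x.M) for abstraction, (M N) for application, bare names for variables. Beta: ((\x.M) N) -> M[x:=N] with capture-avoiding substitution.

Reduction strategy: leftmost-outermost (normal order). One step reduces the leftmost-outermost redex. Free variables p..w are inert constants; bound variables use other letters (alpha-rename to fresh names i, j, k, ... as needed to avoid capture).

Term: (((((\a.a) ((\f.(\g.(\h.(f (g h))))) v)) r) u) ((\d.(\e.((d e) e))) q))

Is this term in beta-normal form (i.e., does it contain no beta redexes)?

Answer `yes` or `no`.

Term: (((((\a.a) ((\f.(\g.(\h.(f (g h))))) v)) r) u) ((\d.(\e.((d e) e))) q))
Found 3 beta redex(es).

Answer: no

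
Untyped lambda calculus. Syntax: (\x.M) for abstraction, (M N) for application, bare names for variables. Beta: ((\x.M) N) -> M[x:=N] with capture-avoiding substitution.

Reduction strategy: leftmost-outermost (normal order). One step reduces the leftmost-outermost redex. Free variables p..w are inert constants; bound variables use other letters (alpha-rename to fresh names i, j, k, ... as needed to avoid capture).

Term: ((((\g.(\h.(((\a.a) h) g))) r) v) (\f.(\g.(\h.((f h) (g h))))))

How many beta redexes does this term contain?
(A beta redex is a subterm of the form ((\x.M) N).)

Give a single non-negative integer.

Answer: 2

Derivation:
Term: ((((\g.(\h.(((\a.a) h) g))) r) v) (\f.(\g.(\h.((f h) (g h))))))
  Redex: ((\g.(\h.(((\a.a) h) g))) r)
  Redex: ((\a.a) h)
Total redexes: 2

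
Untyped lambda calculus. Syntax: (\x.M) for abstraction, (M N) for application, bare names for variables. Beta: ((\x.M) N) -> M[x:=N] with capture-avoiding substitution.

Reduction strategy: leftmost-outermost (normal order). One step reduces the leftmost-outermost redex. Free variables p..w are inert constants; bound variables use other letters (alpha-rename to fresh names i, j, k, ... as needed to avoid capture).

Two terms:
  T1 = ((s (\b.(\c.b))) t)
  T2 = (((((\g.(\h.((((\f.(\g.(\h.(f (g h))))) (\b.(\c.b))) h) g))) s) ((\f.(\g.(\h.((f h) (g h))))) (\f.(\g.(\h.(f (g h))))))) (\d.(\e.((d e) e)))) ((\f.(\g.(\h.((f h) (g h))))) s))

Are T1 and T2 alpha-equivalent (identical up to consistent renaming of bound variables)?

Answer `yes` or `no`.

Term 1: ((s (\b.(\c.b))) t)
Term 2: (((((\g.(\h.((((\f.(\g.(\h.(f (g h))))) (\b.(\c.b))) h) g))) s) ((\f.(\g.(\h.((f h) (g h))))) (\f.(\g.(\h.(f (g h))))))) (\d.(\e.((d e) e)))) ((\f.(\g.(\h.((f h) (g h))))) s))
Alpha-equivalence: compare structure up to binder renaming.
Result: False

Answer: no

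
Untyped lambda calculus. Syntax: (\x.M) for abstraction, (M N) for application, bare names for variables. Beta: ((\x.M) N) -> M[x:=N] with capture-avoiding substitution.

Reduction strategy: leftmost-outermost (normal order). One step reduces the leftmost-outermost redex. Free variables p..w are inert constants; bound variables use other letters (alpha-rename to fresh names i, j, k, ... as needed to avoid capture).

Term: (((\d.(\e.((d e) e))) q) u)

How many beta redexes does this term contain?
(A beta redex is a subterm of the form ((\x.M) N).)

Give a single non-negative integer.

Term: (((\d.(\e.((d e) e))) q) u)
  Redex: ((\d.(\e.((d e) e))) q)
Total redexes: 1

Answer: 1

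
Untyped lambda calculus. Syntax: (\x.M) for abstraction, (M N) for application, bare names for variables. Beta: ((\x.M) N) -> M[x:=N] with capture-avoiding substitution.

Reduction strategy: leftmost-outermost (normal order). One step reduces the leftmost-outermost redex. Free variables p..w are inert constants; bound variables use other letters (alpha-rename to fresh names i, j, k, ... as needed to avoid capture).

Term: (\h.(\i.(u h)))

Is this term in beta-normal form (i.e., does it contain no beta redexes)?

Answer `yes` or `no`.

Term: (\h.(\i.(u h)))
No beta redexes found.

Answer: yes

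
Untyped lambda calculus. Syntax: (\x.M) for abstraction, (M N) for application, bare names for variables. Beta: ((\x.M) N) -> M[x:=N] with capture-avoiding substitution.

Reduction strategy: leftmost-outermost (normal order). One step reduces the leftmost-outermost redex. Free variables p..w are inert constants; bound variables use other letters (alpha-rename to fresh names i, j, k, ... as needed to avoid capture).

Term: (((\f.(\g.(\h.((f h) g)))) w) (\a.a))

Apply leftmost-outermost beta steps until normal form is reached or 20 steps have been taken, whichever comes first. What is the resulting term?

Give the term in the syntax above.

Step 0: (((\f.(\g.(\h.((f h) g)))) w) (\a.a))
Step 1: ((\g.(\h.((w h) g))) (\a.a))
Step 2: (\h.((w h) (\a.a)))

Answer: (\h.((w h) (\a.a)))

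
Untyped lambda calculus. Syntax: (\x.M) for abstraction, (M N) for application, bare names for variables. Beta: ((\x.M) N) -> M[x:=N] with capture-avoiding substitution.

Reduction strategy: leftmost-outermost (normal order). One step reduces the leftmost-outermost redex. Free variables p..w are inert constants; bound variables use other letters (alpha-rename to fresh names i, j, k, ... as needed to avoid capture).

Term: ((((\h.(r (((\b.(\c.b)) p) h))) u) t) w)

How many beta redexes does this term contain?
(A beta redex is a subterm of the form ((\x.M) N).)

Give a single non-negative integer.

Term: ((((\h.(r (((\b.(\c.b)) p) h))) u) t) w)
  Redex: ((\h.(r (((\b.(\c.b)) p) h))) u)
  Redex: ((\b.(\c.b)) p)
Total redexes: 2

Answer: 2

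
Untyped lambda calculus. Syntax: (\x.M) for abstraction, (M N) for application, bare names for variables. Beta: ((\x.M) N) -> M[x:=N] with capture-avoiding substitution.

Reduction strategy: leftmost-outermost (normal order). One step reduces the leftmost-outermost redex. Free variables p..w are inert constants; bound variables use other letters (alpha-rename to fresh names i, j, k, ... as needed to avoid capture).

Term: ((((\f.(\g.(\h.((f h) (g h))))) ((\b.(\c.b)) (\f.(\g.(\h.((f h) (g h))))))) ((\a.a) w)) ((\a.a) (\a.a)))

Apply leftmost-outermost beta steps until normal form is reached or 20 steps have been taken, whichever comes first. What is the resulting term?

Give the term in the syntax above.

Step 0: ((((\f.(\g.(\h.((f h) (g h))))) ((\b.(\c.b)) (\f.(\g.(\h.((f h) (g h))))))) ((\a.a) w)) ((\a.a) (\a.a)))
Step 1: (((\g.(\h.((((\b.(\c.b)) (\f.(\g.(\h.((f h) (g h)))))) h) (g h)))) ((\a.a) w)) ((\a.a) (\a.a)))
Step 2: ((\h.((((\b.(\c.b)) (\f.(\g.(\h.((f h) (g h)))))) h) (((\a.a) w) h))) ((\a.a) (\a.a)))
Step 3: ((((\b.(\c.b)) (\f.(\g.(\h.((f h) (g h)))))) ((\a.a) (\a.a))) (((\a.a) w) ((\a.a) (\a.a))))
Step 4: (((\c.(\f.(\g.(\h.((f h) (g h)))))) ((\a.a) (\a.a))) (((\a.a) w) ((\a.a) (\a.a))))
Step 5: ((\f.(\g.(\h.((f h) (g h))))) (((\a.a) w) ((\a.a) (\a.a))))
Step 6: (\g.(\h.(((((\a.a) w) ((\a.a) (\a.a))) h) (g h))))
Step 7: (\g.(\h.(((w ((\a.a) (\a.a))) h) (g h))))
Step 8: (\g.(\h.(((w (\a.a)) h) (g h))))

Answer: (\g.(\h.(((w (\a.a)) h) (g h))))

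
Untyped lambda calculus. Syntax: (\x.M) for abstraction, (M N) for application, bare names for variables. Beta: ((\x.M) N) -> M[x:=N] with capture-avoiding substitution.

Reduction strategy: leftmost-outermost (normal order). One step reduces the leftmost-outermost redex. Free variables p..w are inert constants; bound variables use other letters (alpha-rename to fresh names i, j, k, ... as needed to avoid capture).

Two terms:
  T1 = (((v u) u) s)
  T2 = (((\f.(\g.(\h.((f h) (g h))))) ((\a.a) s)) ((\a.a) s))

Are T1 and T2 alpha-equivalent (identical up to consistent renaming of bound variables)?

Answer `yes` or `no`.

Term 1: (((v u) u) s)
Term 2: (((\f.(\g.(\h.((f h) (g h))))) ((\a.a) s)) ((\a.a) s))
Alpha-equivalence: compare structure up to binder renaming.
Result: False

Answer: no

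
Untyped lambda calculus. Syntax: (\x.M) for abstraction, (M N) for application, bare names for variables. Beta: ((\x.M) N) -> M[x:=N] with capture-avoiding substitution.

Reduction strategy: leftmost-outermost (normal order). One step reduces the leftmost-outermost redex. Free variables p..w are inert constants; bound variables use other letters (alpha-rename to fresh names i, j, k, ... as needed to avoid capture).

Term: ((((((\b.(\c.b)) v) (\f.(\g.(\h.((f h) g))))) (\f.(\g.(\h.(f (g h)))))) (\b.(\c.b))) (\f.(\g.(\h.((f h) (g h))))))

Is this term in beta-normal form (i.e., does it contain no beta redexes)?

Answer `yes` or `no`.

Answer: no

Derivation:
Term: ((((((\b.(\c.b)) v) (\f.(\g.(\h.((f h) g))))) (\f.(\g.(\h.(f (g h)))))) (\b.(\c.b))) (\f.(\g.(\h.((f h) (g h))))))
Found 1 beta redex(es).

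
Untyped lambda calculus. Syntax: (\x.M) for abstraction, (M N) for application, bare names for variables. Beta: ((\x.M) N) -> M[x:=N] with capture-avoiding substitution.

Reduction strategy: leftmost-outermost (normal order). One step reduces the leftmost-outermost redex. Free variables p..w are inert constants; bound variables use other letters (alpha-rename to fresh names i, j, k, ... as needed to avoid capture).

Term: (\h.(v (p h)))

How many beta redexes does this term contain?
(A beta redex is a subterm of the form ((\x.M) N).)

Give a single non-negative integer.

Answer: 0

Derivation:
Term: (\h.(v (p h)))
  (no redexes)
Total redexes: 0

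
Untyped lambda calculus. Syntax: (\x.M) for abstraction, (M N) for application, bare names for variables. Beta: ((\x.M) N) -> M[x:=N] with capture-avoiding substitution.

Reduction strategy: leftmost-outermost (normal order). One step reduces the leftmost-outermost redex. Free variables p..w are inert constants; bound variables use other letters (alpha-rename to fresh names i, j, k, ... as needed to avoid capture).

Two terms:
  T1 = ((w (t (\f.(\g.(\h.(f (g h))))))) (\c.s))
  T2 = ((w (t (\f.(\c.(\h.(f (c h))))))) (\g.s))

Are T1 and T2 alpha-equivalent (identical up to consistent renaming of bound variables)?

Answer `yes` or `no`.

Term 1: ((w (t (\f.(\g.(\h.(f (g h))))))) (\c.s))
Term 2: ((w (t (\f.(\c.(\h.(f (c h))))))) (\g.s))
Alpha-equivalence: compare structure up to binder renaming.
Result: True

Answer: yes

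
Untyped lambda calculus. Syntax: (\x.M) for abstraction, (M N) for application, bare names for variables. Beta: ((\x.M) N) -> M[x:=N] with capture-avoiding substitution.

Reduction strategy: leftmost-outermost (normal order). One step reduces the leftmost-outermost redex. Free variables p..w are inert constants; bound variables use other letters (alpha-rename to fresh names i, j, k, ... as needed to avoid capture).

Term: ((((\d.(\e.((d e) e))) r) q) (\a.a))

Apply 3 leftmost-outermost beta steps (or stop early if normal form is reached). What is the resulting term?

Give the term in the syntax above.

Answer: (((r q) q) (\a.a))

Derivation:
Step 0: ((((\d.(\e.((d e) e))) r) q) (\a.a))
Step 1: (((\e.((r e) e)) q) (\a.a))
Step 2: (((r q) q) (\a.a))
Step 3: (normal form reached)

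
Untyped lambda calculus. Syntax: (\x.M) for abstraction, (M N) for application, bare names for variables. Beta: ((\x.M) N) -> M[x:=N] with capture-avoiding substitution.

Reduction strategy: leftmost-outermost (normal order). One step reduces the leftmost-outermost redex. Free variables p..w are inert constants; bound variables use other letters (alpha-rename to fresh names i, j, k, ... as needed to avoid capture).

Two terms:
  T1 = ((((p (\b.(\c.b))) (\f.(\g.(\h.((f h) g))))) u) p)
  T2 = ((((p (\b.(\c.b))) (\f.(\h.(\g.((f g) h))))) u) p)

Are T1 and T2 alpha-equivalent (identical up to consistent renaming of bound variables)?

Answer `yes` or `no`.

Term 1: ((((p (\b.(\c.b))) (\f.(\g.(\h.((f h) g))))) u) p)
Term 2: ((((p (\b.(\c.b))) (\f.(\h.(\g.((f g) h))))) u) p)
Alpha-equivalence: compare structure up to binder renaming.
Result: True

Answer: yes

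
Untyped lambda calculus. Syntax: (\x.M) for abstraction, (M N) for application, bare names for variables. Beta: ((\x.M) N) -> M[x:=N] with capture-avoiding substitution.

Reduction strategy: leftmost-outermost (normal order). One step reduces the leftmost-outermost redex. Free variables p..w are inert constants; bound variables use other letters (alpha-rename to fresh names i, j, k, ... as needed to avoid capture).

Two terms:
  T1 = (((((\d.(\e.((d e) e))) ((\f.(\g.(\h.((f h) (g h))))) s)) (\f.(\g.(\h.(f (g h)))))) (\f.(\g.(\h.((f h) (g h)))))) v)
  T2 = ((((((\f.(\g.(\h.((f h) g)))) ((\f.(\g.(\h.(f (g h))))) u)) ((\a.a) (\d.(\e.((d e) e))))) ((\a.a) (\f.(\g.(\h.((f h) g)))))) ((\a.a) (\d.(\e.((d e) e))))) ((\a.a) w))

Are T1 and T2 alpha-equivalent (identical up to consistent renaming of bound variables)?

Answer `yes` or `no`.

Term 1: (((((\d.(\e.((d e) e))) ((\f.(\g.(\h.((f h) (g h))))) s)) (\f.(\g.(\h.(f (g h)))))) (\f.(\g.(\h.((f h) (g h)))))) v)
Term 2: ((((((\f.(\g.(\h.((f h) g)))) ((\f.(\g.(\h.(f (g h))))) u)) ((\a.a) (\d.(\e.((d e) e))))) ((\a.a) (\f.(\g.(\h.((f h) g)))))) ((\a.a) (\d.(\e.((d e) e))))) ((\a.a) w))
Alpha-equivalence: compare structure up to binder renaming.
Result: False

Answer: no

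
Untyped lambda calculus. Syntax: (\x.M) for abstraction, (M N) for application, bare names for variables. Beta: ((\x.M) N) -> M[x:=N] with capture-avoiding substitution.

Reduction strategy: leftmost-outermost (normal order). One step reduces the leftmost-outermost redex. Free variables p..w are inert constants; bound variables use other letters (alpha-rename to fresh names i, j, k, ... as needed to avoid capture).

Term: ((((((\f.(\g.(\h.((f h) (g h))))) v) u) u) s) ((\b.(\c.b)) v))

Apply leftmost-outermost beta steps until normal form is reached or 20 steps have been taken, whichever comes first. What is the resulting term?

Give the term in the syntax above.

Answer: ((((v u) (u u)) s) (\c.v))

Derivation:
Step 0: ((((((\f.(\g.(\h.((f h) (g h))))) v) u) u) s) ((\b.(\c.b)) v))
Step 1: (((((\g.(\h.((v h) (g h)))) u) u) s) ((\b.(\c.b)) v))
Step 2: ((((\h.((v h) (u h))) u) s) ((\b.(\c.b)) v))
Step 3: ((((v u) (u u)) s) ((\b.(\c.b)) v))
Step 4: ((((v u) (u u)) s) (\c.v))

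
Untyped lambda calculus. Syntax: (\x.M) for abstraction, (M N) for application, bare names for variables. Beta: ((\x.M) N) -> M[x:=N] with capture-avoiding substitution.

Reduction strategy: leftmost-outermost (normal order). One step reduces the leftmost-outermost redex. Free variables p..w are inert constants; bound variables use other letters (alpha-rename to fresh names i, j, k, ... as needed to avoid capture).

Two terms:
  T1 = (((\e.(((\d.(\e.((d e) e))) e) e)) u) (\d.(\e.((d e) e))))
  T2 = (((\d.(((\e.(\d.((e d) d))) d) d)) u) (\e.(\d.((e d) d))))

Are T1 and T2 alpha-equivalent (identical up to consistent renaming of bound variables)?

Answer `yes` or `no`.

Term 1: (((\e.(((\d.(\e.((d e) e))) e) e)) u) (\d.(\e.((d e) e))))
Term 2: (((\d.(((\e.(\d.((e d) d))) d) d)) u) (\e.(\d.((e d) d))))
Alpha-equivalence: compare structure up to binder renaming.
Result: True

Answer: yes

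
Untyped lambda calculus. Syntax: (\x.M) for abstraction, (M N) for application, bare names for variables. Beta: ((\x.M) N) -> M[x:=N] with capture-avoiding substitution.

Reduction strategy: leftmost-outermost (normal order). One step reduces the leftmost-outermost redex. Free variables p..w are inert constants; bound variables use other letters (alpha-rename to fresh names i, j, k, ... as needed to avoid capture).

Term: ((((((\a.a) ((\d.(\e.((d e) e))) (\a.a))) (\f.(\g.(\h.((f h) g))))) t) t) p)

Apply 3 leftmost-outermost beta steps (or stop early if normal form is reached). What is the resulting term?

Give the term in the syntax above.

Answer: ((((((\a.a) (\f.(\g.(\h.((f h) g))))) (\f.(\g.(\h.((f h) g))))) t) t) p)

Derivation:
Step 0: ((((((\a.a) ((\d.(\e.((d e) e))) (\a.a))) (\f.(\g.(\h.((f h) g))))) t) t) p)
Step 1: ((((((\d.(\e.((d e) e))) (\a.a)) (\f.(\g.(\h.((f h) g))))) t) t) p)
Step 2: (((((\e.(((\a.a) e) e)) (\f.(\g.(\h.((f h) g))))) t) t) p)
Step 3: ((((((\a.a) (\f.(\g.(\h.((f h) g))))) (\f.(\g.(\h.((f h) g))))) t) t) p)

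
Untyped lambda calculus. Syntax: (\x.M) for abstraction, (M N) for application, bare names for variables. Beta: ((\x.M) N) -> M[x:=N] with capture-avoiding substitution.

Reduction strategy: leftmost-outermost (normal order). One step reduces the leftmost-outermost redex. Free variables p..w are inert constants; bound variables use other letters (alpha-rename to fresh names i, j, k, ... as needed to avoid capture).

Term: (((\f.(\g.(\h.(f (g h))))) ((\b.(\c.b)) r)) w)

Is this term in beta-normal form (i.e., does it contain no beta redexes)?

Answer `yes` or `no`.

Answer: no

Derivation:
Term: (((\f.(\g.(\h.(f (g h))))) ((\b.(\c.b)) r)) w)
Found 2 beta redex(es).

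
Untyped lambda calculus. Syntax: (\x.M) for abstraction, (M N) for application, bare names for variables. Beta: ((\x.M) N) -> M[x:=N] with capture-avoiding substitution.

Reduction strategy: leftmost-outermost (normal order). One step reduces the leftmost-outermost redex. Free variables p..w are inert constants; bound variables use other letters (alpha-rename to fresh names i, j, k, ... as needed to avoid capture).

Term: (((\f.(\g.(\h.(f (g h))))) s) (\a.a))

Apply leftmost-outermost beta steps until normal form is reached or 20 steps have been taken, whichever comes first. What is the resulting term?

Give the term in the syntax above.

Answer: (\h.(s h))

Derivation:
Step 0: (((\f.(\g.(\h.(f (g h))))) s) (\a.a))
Step 1: ((\g.(\h.(s (g h)))) (\a.a))
Step 2: (\h.(s ((\a.a) h)))
Step 3: (\h.(s h))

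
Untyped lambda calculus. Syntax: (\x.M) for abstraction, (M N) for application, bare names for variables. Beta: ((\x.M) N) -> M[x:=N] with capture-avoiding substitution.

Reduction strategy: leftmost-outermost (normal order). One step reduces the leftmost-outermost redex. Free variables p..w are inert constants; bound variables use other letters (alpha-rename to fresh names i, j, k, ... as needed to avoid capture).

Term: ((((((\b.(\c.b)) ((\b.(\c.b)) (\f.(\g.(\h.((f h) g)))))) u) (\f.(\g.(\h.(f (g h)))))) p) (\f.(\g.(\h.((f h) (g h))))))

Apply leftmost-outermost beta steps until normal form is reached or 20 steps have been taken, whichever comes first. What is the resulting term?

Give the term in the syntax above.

Answer: (\h.((p h) (\f.(\g.(\h.((f h) (g h)))))))

Derivation:
Step 0: ((((((\b.(\c.b)) ((\b.(\c.b)) (\f.(\g.(\h.((f h) g)))))) u) (\f.(\g.(\h.(f (g h)))))) p) (\f.(\g.(\h.((f h) (g h))))))
Step 1: (((((\c.((\b.(\c.b)) (\f.(\g.(\h.((f h) g)))))) u) (\f.(\g.(\h.(f (g h)))))) p) (\f.(\g.(\h.((f h) (g h))))))
Step 2: (((((\b.(\c.b)) (\f.(\g.(\h.((f h) g))))) (\f.(\g.(\h.(f (g h)))))) p) (\f.(\g.(\h.((f h) (g h))))))
Step 3: ((((\c.(\f.(\g.(\h.((f h) g))))) (\f.(\g.(\h.(f (g h)))))) p) (\f.(\g.(\h.((f h) (g h))))))
Step 4: (((\f.(\g.(\h.((f h) g)))) p) (\f.(\g.(\h.((f h) (g h))))))
Step 5: ((\g.(\h.((p h) g))) (\f.(\g.(\h.((f h) (g h))))))
Step 6: (\h.((p h) (\f.(\g.(\h.((f h) (g h)))))))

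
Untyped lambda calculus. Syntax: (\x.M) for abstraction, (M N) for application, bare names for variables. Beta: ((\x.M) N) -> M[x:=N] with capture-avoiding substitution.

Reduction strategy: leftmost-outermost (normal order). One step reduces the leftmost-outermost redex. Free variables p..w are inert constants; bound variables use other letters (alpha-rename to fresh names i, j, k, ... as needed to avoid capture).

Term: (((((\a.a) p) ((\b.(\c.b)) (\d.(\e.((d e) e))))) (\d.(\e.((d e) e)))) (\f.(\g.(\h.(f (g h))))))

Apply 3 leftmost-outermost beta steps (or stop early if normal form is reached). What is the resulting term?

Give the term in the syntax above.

Answer: (((p (\c.(\d.(\e.((d e) e))))) (\d.(\e.((d e) e)))) (\f.(\g.(\h.(f (g h))))))

Derivation:
Step 0: (((((\a.a) p) ((\b.(\c.b)) (\d.(\e.((d e) e))))) (\d.(\e.((d e) e)))) (\f.(\g.(\h.(f (g h))))))
Step 1: (((p ((\b.(\c.b)) (\d.(\e.((d e) e))))) (\d.(\e.((d e) e)))) (\f.(\g.(\h.(f (g h))))))
Step 2: (((p (\c.(\d.(\e.((d e) e))))) (\d.(\e.((d e) e)))) (\f.(\g.(\h.(f (g h))))))
Step 3: (normal form reached)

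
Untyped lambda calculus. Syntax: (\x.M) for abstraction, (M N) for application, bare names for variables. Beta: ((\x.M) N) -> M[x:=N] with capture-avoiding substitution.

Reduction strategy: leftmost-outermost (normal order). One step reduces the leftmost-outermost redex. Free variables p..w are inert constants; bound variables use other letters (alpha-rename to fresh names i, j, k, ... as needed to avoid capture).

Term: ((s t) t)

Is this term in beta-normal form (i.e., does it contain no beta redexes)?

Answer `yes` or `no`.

Term: ((s t) t)
No beta redexes found.

Answer: yes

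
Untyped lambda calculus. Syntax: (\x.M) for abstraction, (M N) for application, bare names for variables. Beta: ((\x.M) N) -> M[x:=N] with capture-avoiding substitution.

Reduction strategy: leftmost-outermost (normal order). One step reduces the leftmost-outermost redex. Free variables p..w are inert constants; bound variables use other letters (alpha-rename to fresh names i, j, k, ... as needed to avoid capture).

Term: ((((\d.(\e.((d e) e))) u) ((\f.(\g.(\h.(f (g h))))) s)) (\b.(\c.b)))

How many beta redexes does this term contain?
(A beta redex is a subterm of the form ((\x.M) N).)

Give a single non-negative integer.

Answer: 2

Derivation:
Term: ((((\d.(\e.((d e) e))) u) ((\f.(\g.(\h.(f (g h))))) s)) (\b.(\c.b)))
  Redex: ((\d.(\e.((d e) e))) u)
  Redex: ((\f.(\g.(\h.(f (g h))))) s)
Total redexes: 2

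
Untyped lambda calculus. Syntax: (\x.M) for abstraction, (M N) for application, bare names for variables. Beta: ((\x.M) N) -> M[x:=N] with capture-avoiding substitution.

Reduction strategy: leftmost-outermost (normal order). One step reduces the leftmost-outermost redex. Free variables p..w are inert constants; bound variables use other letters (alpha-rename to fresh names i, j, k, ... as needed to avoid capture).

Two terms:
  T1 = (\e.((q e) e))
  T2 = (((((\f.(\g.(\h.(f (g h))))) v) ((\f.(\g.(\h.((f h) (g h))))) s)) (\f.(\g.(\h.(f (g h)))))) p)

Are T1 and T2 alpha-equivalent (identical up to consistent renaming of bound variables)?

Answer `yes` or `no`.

Answer: no

Derivation:
Term 1: (\e.((q e) e))
Term 2: (((((\f.(\g.(\h.(f (g h))))) v) ((\f.(\g.(\h.((f h) (g h))))) s)) (\f.(\g.(\h.(f (g h)))))) p)
Alpha-equivalence: compare structure up to binder renaming.
Result: False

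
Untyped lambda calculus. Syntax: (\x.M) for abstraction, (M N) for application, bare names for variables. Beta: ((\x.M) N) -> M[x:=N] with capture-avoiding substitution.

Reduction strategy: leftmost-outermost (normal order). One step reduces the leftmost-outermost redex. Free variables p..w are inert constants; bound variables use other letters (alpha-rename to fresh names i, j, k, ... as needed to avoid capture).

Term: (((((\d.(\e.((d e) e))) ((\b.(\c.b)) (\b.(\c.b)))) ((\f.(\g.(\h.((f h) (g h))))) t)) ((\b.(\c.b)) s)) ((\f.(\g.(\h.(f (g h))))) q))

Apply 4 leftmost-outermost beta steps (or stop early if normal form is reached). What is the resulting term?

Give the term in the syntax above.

Answer: ((((\b.(\c.b)) ((\f.(\g.(\h.((f h) (g h))))) t)) ((\b.(\c.b)) s)) ((\f.(\g.(\h.(f (g h))))) q))

Derivation:
Step 0: (((((\d.(\e.((d e) e))) ((\b.(\c.b)) (\b.(\c.b)))) ((\f.(\g.(\h.((f h) (g h))))) t)) ((\b.(\c.b)) s)) ((\f.(\g.(\h.(f (g h))))) q))
Step 1: ((((\e.((((\b.(\c.b)) (\b.(\c.b))) e) e)) ((\f.(\g.(\h.((f h) (g h))))) t)) ((\b.(\c.b)) s)) ((\f.(\g.(\h.(f (g h))))) q))
Step 2: ((((((\b.(\c.b)) (\b.(\c.b))) ((\f.(\g.(\h.((f h) (g h))))) t)) ((\f.(\g.(\h.((f h) (g h))))) t)) ((\b.(\c.b)) s)) ((\f.(\g.(\h.(f (g h))))) q))
Step 3: (((((\c.(\b.(\c.b))) ((\f.(\g.(\h.((f h) (g h))))) t)) ((\f.(\g.(\h.((f h) (g h))))) t)) ((\b.(\c.b)) s)) ((\f.(\g.(\h.(f (g h))))) q))
Step 4: ((((\b.(\c.b)) ((\f.(\g.(\h.((f h) (g h))))) t)) ((\b.(\c.b)) s)) ((\f.(\g.(\h.(f (g h))))) q))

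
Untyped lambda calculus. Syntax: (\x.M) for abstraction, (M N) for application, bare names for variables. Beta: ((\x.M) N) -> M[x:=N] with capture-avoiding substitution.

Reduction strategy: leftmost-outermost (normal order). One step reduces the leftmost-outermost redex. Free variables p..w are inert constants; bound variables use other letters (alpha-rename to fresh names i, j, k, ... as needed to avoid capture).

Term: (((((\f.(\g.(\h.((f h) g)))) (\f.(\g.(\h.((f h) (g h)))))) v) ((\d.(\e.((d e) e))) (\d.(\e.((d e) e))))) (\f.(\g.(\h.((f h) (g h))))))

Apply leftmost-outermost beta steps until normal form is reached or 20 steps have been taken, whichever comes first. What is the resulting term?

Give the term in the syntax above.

Step 0: (((((\f.(\g.(\h.((f h) g)))) (\f.(\g.(\h.((f h) (g h)))))) v) ((\d.(\e.((d e) e))) (\d.(\e.((d e) e))))) (\f.(\g.(\h.((f h) (g h))))))
Step 1: ((((\g.(\h.(((\f.(\g.(\h.((f h) (g h))))) h) g))) v) ((\d.(\e.((d e) e))) (\d.(\e.((d e) e))))) (\f.(\g.(\h.((f h) (g h))))))
Step 2: (((\h.(((\f.(\g.(\h.((f h) (g h))))) h) v)) ((\d.(\e.((d e) e))) (\d.(\e.((d e) e))))) (\f.(\g.(\h.((f h) (g h))))))
Step 3: ((((\f.(\g.(\h.((f h) (g h))))) ((\d.(\e.((d e) e))) (\d.(\e.((d e) e))))) v) (\f.(\g.(\h.((f h) (g h))))))
Step 4: (((\g.(\h.((((\d.(\e.((d e) e))) (\d.(\e.((d e) e)))) h) (g h)))) v) (\f.(\g.(\h.((f h) (g h))))))
Step 5: ((\h.((((\d.(\e.((d e) e))) (\d.(\e.((d e) e)))) h) (v h))) (\f.(\g.(\h.((f h) (g h))))))
Step 6: ((((\d.(\e.((d e) e))) (\d.(\e.((d e) e)))) (\f.(\g.(\h.((f h) (g h)))))) (v (\f.(\g.(\h.((f h) (g h)))))))
Step 7: (((\e.(((\d.(\e.((d e) e))) e) e)) (\f.(\g.(\h.((f h) (g h)))))) (v (\f.(\g.(\h.((f h) (g h)))))))
Step 8: ((((\d.(\e.((d e) e))) (\f.(\g.(\h.((f h) (g h)))))) (\f.(\g.(\h.((f h) (g h)))))) (v (\f.(\g.(\h.((f h) (g h)))))))
Step 9: (((\e.(((\f.(\g.(\h.((f h) (g h))))) e) e)) (\f.(\g.(\h.((f h) (g h)))))) (v (\f.(\g.(\h.((f h) (g h)))))))
Step 10: ((((\f.(\g.(\h.((f h) (g h))))) (\f.(\g.(\h.((f h) (g h)))))) (\f.(\g.(\h.((f h) (g h)))))) (v (\f.(\g.(\h.((f h) (g h)))))))
Step 11: (((\g.(\h.(((\f.(\g.(\h.((f h) (g h))))) h) (g h)))) (\f.(\g.(\h.((f h) (g h)))))) (v (\f.(\g.(\h.((f h) (g h)))))))
Step 12: ((\h.(((\f.(\g.(\h.((f h) (g h))))) h) ((\f.(\g.(\h.((f h) (g h))))) h))) (v (\f.(\g.(\h.((f h) (g h)))))))
Step 13: (((\f.(\g.(\h.((f h) (g h))))) (v (\f.(\g.(\h.((f h) (g h))))))) ((\f.(\g.(\h.((f h) (g h))))) (v (\f.(\g.(\h.((f h) (g h))))))))
Step 14: ((\g.(\h.(((v (\f.(\g.(\h.((f h) (g h)))))) h) (g h)))) ((\f.(\g.(\h.((f h) (g h))))) (v (\f.(\g.(\h.((f h) (g h))))))))
Step 15: (\h.(((v (\f.(\g.(\h.((f h) (g h)))))) h) (((\f.(\g.(\h.((f h) (g h))))) (v (\f.(\g.(\h.((f h) (g h))))))) h)))
Step 16: (\h.(((v (\f.(\g.(\h.((f h) (g h)))))) h) ((\g.(\h.(((v (\f.(\g.(\h.((f h) (g h)))))) h) (g h)))) h)))
Step 17: (\h.(((v (\f.(\g.(\h.((f h) (g h)))))) h) (\i.(((v (\f.(\g.(\h.((f h) (g h)))))) i) (h i)))))

Answer: (\h.(((v (\f.(\g.(\h.((f h) (g h)))))) h) (\i.(((v (\f.(\g.(\h.((f h) (g h)))))) i) (h i)))))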